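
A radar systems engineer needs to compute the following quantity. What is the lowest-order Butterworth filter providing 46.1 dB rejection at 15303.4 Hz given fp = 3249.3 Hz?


Butterworth filter order formula:
n = log10(10^(A/10) - 1) / (2 * log10(f_stop/f_pass))
10^(46.1/10) - 1 = 40737.0278
f_stop/f_pass = 15303.4 / 3249.3 = 4.7098
n = 3.425 -> ceil = 4

4


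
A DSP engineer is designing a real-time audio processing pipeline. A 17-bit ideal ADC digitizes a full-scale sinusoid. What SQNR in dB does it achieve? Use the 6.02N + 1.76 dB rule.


Theoretical SNR for a full-scale sinusoid:
SNR = 6.02 * N + 1.76
    = 6.02 * 17 + 1.76
    = 102.34 + 1.76
    = 104.1 dB

104.1 dB


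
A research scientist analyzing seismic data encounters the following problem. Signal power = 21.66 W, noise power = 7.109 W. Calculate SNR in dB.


SNR in decibels:
SNR = 10 * log10(Ps / Pn)
    = 10 * log10(21.66 / 7.109)
    = 10 * log10(3.0468)
    = 10 * 0.4838
    = 4.84 dB

4.84 dB


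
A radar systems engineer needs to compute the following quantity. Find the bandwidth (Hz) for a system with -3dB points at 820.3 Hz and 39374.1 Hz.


Bandwidth is the difference of -3dB frequencies:
BW = f_high - f_low
   = 39374.1 - 820.3
   = 38553.8 Hz

38553.8 Hz


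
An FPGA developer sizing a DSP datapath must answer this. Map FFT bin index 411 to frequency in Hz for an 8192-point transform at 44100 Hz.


Frequency of DFT bin k:
f_k = k * fs / N
    = 411 * 44100 / 8192
    = 18125100 / 8192
    = 2212.537 Hz

2212.537 Hz


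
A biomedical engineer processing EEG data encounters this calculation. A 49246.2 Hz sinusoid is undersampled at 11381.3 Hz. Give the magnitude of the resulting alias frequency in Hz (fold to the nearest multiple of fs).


Compute the nearest integer multiple of fs to the signal:
n = round(49246.2 / 11381.3) = 4
f_alias = |49246.2 - 4 * 11381.3|
        = |49246.2 - 45525.2|
        = 3721.0 Hz

3721.0


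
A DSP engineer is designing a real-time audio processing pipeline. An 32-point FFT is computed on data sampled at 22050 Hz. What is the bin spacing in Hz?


DFT frequency resolution:
df = fs / N
   = 22050 / 32
   = 689.0625 Hz

689.0625 Hz


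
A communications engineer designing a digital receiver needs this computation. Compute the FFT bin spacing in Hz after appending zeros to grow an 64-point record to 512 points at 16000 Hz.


Frequency resolution after zero-padding:
N_padded = 64 * 8 = 512
df = fs / N_padded
   = 16000 / 512
   = 31.25 Hz

31.25 Hz


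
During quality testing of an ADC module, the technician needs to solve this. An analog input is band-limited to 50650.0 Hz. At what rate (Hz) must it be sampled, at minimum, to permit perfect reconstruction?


The Nyquist rate is twice the maximum frequency component.
fs_min = 2 * fmax
      = 2 * 50650.0
      = 101300.0 Hz

101300.0


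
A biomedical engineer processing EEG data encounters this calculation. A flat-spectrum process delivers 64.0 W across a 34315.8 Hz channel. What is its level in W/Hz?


Power spectral density:
PSD = P / BW
    = 64.0 / 34315.8
    = 0.00186503 W/Hz

0.00186503 W/Hz


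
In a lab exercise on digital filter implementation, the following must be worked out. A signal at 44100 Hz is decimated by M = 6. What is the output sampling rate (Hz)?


Decimation reduces the sample rate:
fs_out = fs_in / M
       = 44100 / 6
       = 7350.0 Hz

7350.0 Hz


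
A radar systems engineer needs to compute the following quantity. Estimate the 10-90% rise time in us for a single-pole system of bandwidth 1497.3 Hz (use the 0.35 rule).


Rise time from bandwidth relationship:
tr = 0.35 / BW
   = 0.35 / 1497.3
   = 0.0002337540907 s
   = 233.7541 us

233.7541 us


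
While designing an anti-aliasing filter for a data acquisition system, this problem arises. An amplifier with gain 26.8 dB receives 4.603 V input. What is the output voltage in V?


Output voltage from dB gain:
V_out = V_in * 10^(gain_dB / 20)
      = 4.603 * 10^(26.8 / 20)
      = 4.603 * 21.877616
      = 100.7027 V

100.7027 V


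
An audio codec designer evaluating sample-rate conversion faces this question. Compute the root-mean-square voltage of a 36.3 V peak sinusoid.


RMS voltage for a sinusoidal waveform:
V_rms = V_peak / sqrt(2)
      = 36.3 / 1.414214
      = 25.668 V

25.668 V


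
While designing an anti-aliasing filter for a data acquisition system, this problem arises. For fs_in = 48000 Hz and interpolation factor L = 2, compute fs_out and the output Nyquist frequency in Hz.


Step 1 — output sample rate after interpolation by L:
fs_out = L * fs_in = 2 * 48000 = 96000 Hz

Step 2 — Nyquist frequency of the output stream:
f_Nyq = fs_out / 2 = 96000 / 2 = 48000.0 Hz

fs_out = 96000 Hz; f_Nyquist = 48000.0 Hz


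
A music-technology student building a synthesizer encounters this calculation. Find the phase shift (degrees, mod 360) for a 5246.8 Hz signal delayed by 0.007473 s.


Phase shift from frequency and time delay:
phi = 360 * f * t_delay
    = 360 * 5246.8 * 0.007473
    = 14115.36 degrees
    mod 360 = 75.36 degrees

75.36 degrees


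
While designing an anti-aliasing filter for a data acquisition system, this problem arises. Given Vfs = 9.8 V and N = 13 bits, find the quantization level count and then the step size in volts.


Step 1 — number of quantization levels:
L = 2^N = 2^13 = 8192

Step 2 — LSB step size:
delta = Vfs / L
      = 9.8 / 8192
      = 0.00119629 V

Levels = 8192; step size = 0.00119629 V


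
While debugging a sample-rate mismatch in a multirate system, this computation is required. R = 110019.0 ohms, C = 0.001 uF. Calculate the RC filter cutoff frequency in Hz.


Cutoff frequency of a first-order RC filter:
fc = 1 / (2 * pi * R * C)
C = 0.001 uF = 1e-09 F
fc = 1 / (2 * pi * 110019.0 * 1e-09)
   = 1 / 0.00069126976431059
   = 1446.613249 Hz

1446.613249 Hz


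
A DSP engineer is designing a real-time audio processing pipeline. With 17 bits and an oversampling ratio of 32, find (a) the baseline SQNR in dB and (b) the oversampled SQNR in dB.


Step 1 — baseline SQNR at Nyquist:
SQNR_base = 6.02*N + 1.76
          = 6.02*17 + 1.76
          = 104.1 dB

Step 2 — oversampling processing gain:
G = 10*log10(OSR) = 10*log10(32) = 15.05 dB

Step 3 — total:
SQNR_total = 104.1 + 15.05 = 119.15 dB

Base SQNR = 104.1 dB; oversampled SQNR = 119.15 dB


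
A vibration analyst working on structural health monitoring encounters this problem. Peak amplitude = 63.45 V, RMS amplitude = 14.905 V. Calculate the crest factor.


Crest factor is the ratio of peak to RMS:
CF = V_peak / V_rms
   = 63.45 / 14.905
   = 4.257

4.257


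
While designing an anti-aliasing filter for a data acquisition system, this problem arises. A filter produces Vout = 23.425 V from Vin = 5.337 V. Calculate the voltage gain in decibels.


Voltage gain in dB:
G = 20 * log10(Vout / Vin)
  = 20 * log10(23.425 / 5.337)
  = 20 * log10(4.38917)
  = 20 * 0.642382
  = 12.85 dB

12.85 dB


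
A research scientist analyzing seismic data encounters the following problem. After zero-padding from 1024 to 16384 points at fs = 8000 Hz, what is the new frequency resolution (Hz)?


Frequency resolution after zero-padding:
N_padded = 1024 * 16 = 16384
df = fs / N_padded
   = 8000 / 16384
   = 0.4883 Hz

0.4883 Hz


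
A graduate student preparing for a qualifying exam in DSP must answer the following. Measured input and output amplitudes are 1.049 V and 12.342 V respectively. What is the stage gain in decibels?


Voltage gain in dB:
G = 20 * log10(Vout / Vin)
  = 20 * log10(12.342 / 1.049)
  = 20 * log10(11.765491)
  = 20 * 1.07061
  = 21.41 dB

21.41 dB


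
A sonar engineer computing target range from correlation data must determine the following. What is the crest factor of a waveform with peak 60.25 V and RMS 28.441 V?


Crest factor is the ratio of peak to RMS:
CF = V_peak / V_rms
   = 60.25 / 28.441
   = 2.1184

2.1184


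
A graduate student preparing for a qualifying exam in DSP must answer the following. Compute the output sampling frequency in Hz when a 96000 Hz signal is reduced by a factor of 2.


Decimation reduces the sample rate:
fs_out = fs_in / M
       = 96000 / 2
       = 48000.0 Hz

48000.0 Hz


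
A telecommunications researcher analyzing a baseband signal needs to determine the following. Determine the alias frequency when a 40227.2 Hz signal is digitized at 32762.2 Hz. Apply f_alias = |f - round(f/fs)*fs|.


Compute the nearest integer multiple of fs to the signal:
n = round(40227.2 / 32762.2) = 1
f_alias = |40227.2 - 1 * 32762.2|
        = |40227.2 - 32762.2|
        = 7465.0 Hz

7465.0


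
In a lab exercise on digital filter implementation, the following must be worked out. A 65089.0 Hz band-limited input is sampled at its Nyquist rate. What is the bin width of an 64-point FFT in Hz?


Step 1 — Nyquist sampling rate:
fs = 2 * fmax = 2 * 65089.0 = 130178.0 Hz

Step 2 — DFT bin spacing:
df = fs / N = 130178.0 / 64 = 2034.0312 Hz

2034.0312 Hz


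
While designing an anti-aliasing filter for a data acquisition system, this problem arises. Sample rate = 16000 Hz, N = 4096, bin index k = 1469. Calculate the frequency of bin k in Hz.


Frequency of DFT bin k:
f_k = k * fs / N
    = 1469 * 16000 / 4096
    = 23504000 / 4096
    = 5738.281 Hz

5738.281 Hz


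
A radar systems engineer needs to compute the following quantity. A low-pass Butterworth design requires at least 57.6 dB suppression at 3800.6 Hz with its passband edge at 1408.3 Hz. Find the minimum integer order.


Butterworth filter order formula:
n = log10(10^(A/10) - 1) / (2 * log10(f_stop/f_pass))
10^(57.6/10) - 1 = 575438.9373
f_stop/f_pass = 3800.6 / 1408.3 = 2.6987
n = 6.6797 -> ceil = 7

7


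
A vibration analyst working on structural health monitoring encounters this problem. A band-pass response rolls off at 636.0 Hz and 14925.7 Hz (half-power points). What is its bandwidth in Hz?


Bandwidth is the difference of -3dB frequencies:
BW = f_high - f_low
   = 14925.7 - 636.0
   = 14289.7 Hz

14289.7 Hz


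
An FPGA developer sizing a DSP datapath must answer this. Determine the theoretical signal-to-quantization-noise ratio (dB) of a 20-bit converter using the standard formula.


Theoretical SNR for a full-scale sinusoid:
SNR = 6.02 * N + 1.76
    = 6.02 * 20 + 1.76
    = 120.4 + 1.76
    = 122.16 dB

122.16 dB


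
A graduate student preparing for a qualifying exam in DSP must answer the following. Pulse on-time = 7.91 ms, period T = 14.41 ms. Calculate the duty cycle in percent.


Duty cycle as a percentage:
DC = (t_on / T) * 100
   = (7.91 / 14.41) * 100
   = 0.548924 * 100
   = 54.89 %

54.89 %


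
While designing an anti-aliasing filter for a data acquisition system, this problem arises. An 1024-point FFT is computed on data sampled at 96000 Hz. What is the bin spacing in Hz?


DFT frequency resolution:
df = fs / N
   = 96000 / 1024
   = 93.75 Hz

93.75 Hz


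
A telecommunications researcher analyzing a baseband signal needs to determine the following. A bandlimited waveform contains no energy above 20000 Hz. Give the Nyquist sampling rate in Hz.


The Nyquist rate is twice the maximum frequency component.
fs_min = 2 * fmax
      = 2 * 20000
      = 40000 Hz

40000


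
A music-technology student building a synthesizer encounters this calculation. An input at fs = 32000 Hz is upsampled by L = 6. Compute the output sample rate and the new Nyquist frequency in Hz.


Step 1 — output sample rate after interpolation by L:
fs_out = L * fs_in = 6 * 32000 = 192000 Hz

Step 2 — Nyquist frequency of the output stream:
f_Nyq = fs_out / 2 = 192000 / 2 = 96000.0 Hz

fs_out = 192000 Hz; f_Nyquist = 96000.0 Hz


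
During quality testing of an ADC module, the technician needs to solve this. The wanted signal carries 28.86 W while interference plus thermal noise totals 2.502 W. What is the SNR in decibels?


SNR in decibels:
SNR = 10 * log10(Ps / Pn)
    = 10 * log10(28.86 / 2.502)
    = 10 * log10(11.5348)
    = 10 * 1.062
    = 10.62 dB

10.62 dB


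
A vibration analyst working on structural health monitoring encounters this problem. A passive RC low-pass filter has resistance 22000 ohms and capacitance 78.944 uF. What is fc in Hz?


Cutoff frequency of a first-order RC filter:
fc = 1 / (2 * pi * R * C)
C = 78.944 uF = 7.8944e-05 F
fc = 1 / (2 * pi * 22000 * 7.8944e-05)
   = 1 / 10.91243517958
   = 0.091639 Hz

0.091639 Hz


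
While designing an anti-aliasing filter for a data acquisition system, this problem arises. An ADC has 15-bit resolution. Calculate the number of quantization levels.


Number of quantization levels = 2^N
= 2^15
= 32768

32768


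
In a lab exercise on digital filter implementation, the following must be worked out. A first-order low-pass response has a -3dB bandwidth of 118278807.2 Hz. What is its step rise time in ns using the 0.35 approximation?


Rise time from bandwidth relationship:
tr = 0.35 / BW
   = 0.35 / 118278807.2
   = 2.95910999e-09 s
   = 2.9591 ns

2.9591 ns


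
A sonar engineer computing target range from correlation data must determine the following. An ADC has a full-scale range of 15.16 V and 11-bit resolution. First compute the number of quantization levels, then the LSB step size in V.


Step 1 — number of quantization levels:
L = 2^N = 2^11 = 2048

Step 2 — LSB step size:
delta = Vfs / L
      = 15.16 / 2048
      = 0.00740234 V

Levels = 2048; step size = 0.00740234 V


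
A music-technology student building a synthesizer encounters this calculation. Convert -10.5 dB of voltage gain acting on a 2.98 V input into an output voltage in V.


Output voltage from dB gain:
V_out = V_in * 10^(gain_dB / 20)
      = 2.98 * 10^(-10.5 / 20)
      = 2.98 * 0.298538
      = 0.8896 V

0.8896 V


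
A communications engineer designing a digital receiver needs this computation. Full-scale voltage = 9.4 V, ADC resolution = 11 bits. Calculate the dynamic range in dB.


Dynamic range from full-scale to LSB:
V_min = V_max / 2^bits = 9.4 / 2^11
DR = 20 * log10(V_max / V_min)
   = 20 * log10(2^11)
   = 20 * 11 * log10(2)
   = 66.23 dB

66.23 dB


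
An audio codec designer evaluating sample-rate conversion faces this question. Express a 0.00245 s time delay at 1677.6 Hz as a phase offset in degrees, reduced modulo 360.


Phase shift from frequency and time delay:
phi = 360 * f * t_delay
    = 360 * 1677.6 * 0.00245
    = 1479.64 degrees
    mod 360 = 39.64 degrees

39.64 degrees


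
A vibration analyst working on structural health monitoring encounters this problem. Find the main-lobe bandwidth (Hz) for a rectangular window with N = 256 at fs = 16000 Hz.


Main lobe width for a rectangular window:
Width = 2 * fs / N
      = 2 * 16000 / 256
      = 32000 / 256
      = 125.0 Hz

125.0 Hz


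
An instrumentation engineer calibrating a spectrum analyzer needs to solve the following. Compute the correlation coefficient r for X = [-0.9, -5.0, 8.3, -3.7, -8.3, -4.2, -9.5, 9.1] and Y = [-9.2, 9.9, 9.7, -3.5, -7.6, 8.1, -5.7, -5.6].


Pearson correlation coefficient (population):
r = cov(X,Y) / (std(X) * std(Y))
Mean X = -1.775, Mean Y = -0.4875
Cov(X,Y) = 9.695938
Std(X) = 6.545752, Std(Y) = 7.699909
r = 0.1924

0.1924


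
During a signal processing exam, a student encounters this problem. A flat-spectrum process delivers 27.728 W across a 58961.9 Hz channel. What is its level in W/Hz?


Power spectral density:
PSD = P / BW
    = 27.728 / 58961.9
    = 0.00047027 W/Hz

0.00047027 W/Hz


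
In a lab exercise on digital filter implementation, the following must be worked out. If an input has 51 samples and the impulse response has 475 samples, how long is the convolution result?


Linear convolution output length:
L = N + M - 1
  = 51 + 475 - 1
  = 525 samples

525


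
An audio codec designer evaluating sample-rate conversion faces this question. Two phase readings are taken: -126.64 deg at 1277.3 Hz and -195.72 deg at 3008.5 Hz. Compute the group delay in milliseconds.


Group delay from phase difference:
tau = -d(phi)/d(omega)
d(phi) = -69.08 deg = -1.205673 rad
d(omega) = 2*pi*(3008.5 - 1277.3) = 10877.4504 rad/s
tau = -(-1.205673) / 10877.4504
    = 0.1108 ms

0.1108 ms


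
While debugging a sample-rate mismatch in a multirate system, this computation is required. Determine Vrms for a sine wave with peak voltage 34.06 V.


RMS voltage for a sinusoidal waveform:
V_rms = V_peak / sqrt(2)
      = 34.06 / 1.414214
      = 24.084 V

24.084 V


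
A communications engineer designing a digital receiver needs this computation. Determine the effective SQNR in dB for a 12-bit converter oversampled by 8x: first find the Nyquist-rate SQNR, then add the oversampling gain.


Step 1 — baseline SQNR at Nyquist:
SQNR_base = 6.02*N + 1.76
          = 6.02*12 + 1.76
          = 74.0 dB

Step 2 — oversampling processing gain:
G = 10*log10(OSR) = 10*log10(8) = 9.03 dB

Step 3 — total:
SQNR_total = 74.0 + 9.03 = 83.03 dB

Base SQNR = 74.0 dB; oversampled SQNR = 83.03 dB


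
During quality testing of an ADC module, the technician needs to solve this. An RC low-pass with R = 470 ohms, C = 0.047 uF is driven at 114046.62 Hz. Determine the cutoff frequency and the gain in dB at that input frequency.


Step 1 — cutoff frequency:
fc = 1 / (2*pi*R*C)
C = 0.047 uF = 4.7e-08 F
fc = 1 / (2*pi*470*4.7e-08)
   = 7204.841 Hz

Step 2 — magnitude at f = 114046.62 Hz:
|H(f)| = 1 / sqrt(1 + (f/fc)^2)
f/fc = 114046.62 / 7204.841 = 15.829165
|H| = 1 / sqrt(1 + 250.562465) = 0.0630488
|H|_dB = 20*log10(0.0630488) = -24.01 dB

fc = 7204.841 Hz; |H(114046.62 Hz)| = -24.01 dB


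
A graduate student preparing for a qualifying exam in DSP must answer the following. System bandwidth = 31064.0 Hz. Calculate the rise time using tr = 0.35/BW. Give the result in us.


Rise time from bandwidth relationship:
tr = 0.35 / BW
   = 0.35 / 31064.0
   = 1.126706155e-05 s
   = 11.2671 us

11.2671 us


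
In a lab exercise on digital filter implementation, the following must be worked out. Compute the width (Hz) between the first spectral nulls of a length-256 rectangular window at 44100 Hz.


Main lobe width for a rectangular window:
Width = 2 * fs / N
      = 2 * 44100 / 256
      = 88200 / 256
      = 344.531 Hz

344.531 Hz


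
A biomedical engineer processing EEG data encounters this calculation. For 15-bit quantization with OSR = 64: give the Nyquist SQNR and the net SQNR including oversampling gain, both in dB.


Step 1 — baseline SQNR at Nyquist:
SQNR_base = 6.02*N + 1.76
          = 6.02*15 + 1.76
          = 92.06 dB

Step 2 — oversampling processing gain:
G = 10*log10(OSR) = 10*log10(64) = 18.06 dB

Step 3 — total:
SQNR_total = 92.06 + 18.06 = 110.12 dB

Base SQNR = 92.06 dB; oversampled SQNR = 110.12 dB


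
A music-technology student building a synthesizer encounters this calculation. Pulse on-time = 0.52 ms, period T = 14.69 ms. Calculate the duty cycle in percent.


Duty cycle as a percentage:
DC = (t_on / T) * 100
   = (0.52 / 14.69) * 100
   = 0.035398 * 100
   = 3.54 %

3.54 %


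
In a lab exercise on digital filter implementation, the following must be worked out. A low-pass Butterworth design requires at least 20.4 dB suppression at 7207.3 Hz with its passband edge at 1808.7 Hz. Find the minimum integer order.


Butterworth filter order formula:
n = log10(10^(A/10) - 1) / (2 * log10(f_stop/f_pass))
10^(20.4/10) - 1 = 108.6478
f_stop/f_pass = 7207.3 / 1808.7 = 3.9848
n = 1.6955 -> ceil = 2

2


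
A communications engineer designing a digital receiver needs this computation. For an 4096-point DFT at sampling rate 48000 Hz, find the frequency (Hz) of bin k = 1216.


Frequency of DFT bin k:
f_k = k * fs / N
    = 1216 * 48000 / 4096
    = 58368000 / 4096
    = 14250.0 Hz

14250.0 Hz


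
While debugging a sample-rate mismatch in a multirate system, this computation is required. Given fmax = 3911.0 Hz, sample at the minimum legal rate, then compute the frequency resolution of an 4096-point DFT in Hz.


Step 1 — Nyquist sampling rate:
fs = 2 * fmax = 2 * 3911.0 = 7822.0 Hz

Step 2 — DFT bin spacing:
df = fs / N = 7822.0 / 4096 = 1.9097 Hz

1.9097 Hz


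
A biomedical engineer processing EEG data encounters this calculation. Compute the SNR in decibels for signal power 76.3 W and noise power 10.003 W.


SNR in decibels:
SNR = 10 * log10(Ps / Pn)
    = 10 * log10(76.3 / 10.003)
    = 10 * log10(7.6277)
    = 10 * 0.8824
    = 8.82 dB

8.82 dB


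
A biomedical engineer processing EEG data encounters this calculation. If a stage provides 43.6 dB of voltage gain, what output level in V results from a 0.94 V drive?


Output voltage from dB gain:
V_out = V_in * 10^(gain_dB / 20)
      = 0.94 * 10^(43.6 / 20)
      = 0.94 * 151.356125
      = 142.2748 V

142.2748 V


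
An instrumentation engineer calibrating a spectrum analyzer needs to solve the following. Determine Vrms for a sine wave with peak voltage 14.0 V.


RMS voltage for a sinusoidal waveform:
V_rms = V_peak / sqrt(2)
      = 14.0 / 1.414214
      = 9.899 V

9.899 V


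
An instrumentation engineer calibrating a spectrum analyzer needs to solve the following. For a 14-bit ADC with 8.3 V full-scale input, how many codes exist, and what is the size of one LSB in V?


Step 1 — number of quantization levels:
L = 2^N = 2^14 = 16384

Step 2 — LSB step size:
delta = Vfs / L
      = 8.3 / 16384
      = 0.00050659 V

Levels = 16384; step size = 0.00050659 V


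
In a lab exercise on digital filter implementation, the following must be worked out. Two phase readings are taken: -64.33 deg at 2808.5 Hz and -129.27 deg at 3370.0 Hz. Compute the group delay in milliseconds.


Group delay from phase difference:
tau = -d(phi)/d(omega)
d(phi) = -64.94 deg = -1.133417 rad
d(omega) = 2*pi*(3370.0 - 2808.5) = 3528.0085 rad/s
tau = -(-1.133417) / 3528.0085
    = 0.3213 ms

0.3213 ms


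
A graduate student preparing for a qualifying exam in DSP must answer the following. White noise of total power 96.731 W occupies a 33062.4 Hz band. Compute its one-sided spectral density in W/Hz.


Power spectral density:
PSD = P / BW
    = 96.731 / 33062.4
    = 0.00292571 W/Hz

0.00292571 W/Hz


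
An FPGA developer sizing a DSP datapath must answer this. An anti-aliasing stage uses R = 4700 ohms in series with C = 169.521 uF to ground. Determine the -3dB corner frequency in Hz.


Cutoff frequency of a first-order RC filter:
fc = 1 / (2 * pi * R * C)
C = 169.521 uF = 0.000169521 F
fc = 1 / (2 * pi * 4700 * 0.000169521)
   = 1 / 5.0061197253544
   = 0.199756 Hz

0.199756 Hz


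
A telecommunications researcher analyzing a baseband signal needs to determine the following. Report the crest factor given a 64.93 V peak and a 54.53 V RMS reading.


Crest factor is the ratio of peak to RMS:
CF = V_peak / V_rms
   = 64.93 / 54.53
   = 1.1907

1.1907


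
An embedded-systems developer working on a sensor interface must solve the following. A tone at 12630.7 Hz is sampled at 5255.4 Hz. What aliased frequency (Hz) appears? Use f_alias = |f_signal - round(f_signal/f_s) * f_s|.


Compute the nearest integer multiple of fs to the signal:
n = round(12630.7 / 5255.4) = 2
f_alias = |12630.7 - 2 * 5255.4|
        = |12630.7 - 10510.8|
        = 2119.9 Hz

2119.9


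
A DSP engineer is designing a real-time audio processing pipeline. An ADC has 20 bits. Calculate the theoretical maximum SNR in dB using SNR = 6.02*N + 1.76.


Theoretical SNR for a full-scale sinusoid:
SNR = 6.02 * N + 1.76
    = 6.02 * 20 + 1.76
    = 120.4 + 1.76
    = 122.16 dB

122.16 dB


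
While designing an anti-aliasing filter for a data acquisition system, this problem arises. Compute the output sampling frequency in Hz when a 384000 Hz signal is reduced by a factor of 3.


Decimation reduces the sample rate:
fs_out = fs_in / M
       = 384000 / 3
       = 128000.0 Hz

128000.0 Hz


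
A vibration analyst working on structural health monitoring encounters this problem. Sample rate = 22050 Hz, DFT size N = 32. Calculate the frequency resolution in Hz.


DFT frequency resolution:
df = fs / N
   = 22050 / 32
   = 689.0625 Hz

689.0625 Hz


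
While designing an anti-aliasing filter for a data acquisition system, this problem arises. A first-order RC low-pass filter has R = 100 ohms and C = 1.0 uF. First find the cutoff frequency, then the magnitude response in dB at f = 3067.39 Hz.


Step 1 — cutoff frequency:
fc = 1 / (2*pi*R*C)
C = 1.0 uF = 1e-06 F
fc = 1 / (2*pi*100*1e-06)
   = 1591.549 Hz

Step 2 — magnitude at f = 3067.39 Hz:
|H(f)| = 1 / sqrt(1 + (f/fc)^2)
f/fc = 3067.39 / 1591.549 = 1.927298
|H| = 1 / sqrt(1 + 3.714478) = 0.4605568
|H|_dB = 20*log10(0.4605568) = -6.73 dB

fc = 1591.549 Hz; |H(3067.39 Hz)| = -6.73 dB


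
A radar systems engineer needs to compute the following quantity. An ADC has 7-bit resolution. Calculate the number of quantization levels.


Number of quantization levels = 2^N
= 2^7
= 128

128


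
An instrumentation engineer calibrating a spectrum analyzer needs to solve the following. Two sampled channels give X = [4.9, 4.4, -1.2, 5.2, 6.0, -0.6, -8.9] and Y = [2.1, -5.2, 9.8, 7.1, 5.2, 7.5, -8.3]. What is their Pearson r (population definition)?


Pearson correlation coefficient (population):
r = cov(X,Y) / (std(X) * std(Y))
Mean X = 1.4, Mean Y = 2.6
Cov(X,Y) = 12.522857
Std(X) = 4.981394, Std(Y) = 6.35565
r = 0.3955

0.3955


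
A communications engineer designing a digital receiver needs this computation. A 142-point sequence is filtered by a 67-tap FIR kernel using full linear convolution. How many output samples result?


Linear convolution output length:
L = N + M - 1
  = 142 + 67 - 1
  = 208 samples

208


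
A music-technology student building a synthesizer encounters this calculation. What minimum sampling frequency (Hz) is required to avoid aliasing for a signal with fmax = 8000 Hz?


The Nyquist rate is twice the maximum frequency component.
fs_min = 2 * fmax
      = 2 * 8000
      = 16000 Hz

16000


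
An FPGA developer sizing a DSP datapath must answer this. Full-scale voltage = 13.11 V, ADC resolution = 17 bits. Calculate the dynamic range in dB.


Dynamic range from full-scale to LSB:
V_min = V_max / 2^bits = 13.11 / 2^17
DR = 20 * log10(V_max / V_min)
   = 20 * log10(2^17)
   = 20 * 17 * log10(2)
   = 102.35 dB

102.35 dB


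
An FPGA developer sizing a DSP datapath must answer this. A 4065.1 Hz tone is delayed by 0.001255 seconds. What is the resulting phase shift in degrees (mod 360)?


Phase shift from frequency and time delay:
phi = 360 * f * t_delay
    = 360 * 4065.1 * 0.001255
    = 1836.61 degrees
    mod 360 = 36.61 degrees

36.61 degrees


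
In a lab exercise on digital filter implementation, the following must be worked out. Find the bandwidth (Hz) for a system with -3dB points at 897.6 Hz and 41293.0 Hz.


Bandwidth is the difference of -3dB frequencies:
BW = f_high - f_low
   = 41293.0 - 897.6
   = 40395.4 Hz

40395.4 Hz


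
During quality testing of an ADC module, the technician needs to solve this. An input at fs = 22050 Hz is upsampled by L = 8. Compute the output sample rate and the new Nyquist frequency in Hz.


Step 1 — output sample rate after interpolation by L:
fs_out = L * fs_in = 8 * 22050 = 176400 Hz

Step 2 — Nyquist frequency of the output stream:
f_Nyq = fs_out / 2 = 176400 / 2 = 88200.0 Hz

fs_out = 176400 Hz; f_Nyquist = 88200.0 Hz


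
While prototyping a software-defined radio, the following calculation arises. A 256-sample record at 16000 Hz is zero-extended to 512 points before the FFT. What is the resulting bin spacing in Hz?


Frequency resolution after zero-padding:
N_padded = 256 * 2 = 512
df = fs / N_padded
   = 16000 / 512
   = 31.25 Hz

31.25 Hz


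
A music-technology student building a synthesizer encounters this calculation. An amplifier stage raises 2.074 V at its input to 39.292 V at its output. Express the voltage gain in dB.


Voltage gain in dB:
G = 20 * log10(Vout / Vin)
  = 20 * log10(39.292 / 2.074)
  = 20 * log10(18.945034)
  = 20 * 1.277495
  = 25.55 dB

25.55 dB


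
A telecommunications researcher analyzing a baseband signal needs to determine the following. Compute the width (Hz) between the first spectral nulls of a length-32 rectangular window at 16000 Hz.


Main lobe width for a rectangular window:
Width = 2 * fs / N
      = 2 * 16000 / 32
      = 32000 / 32
      = 1000.0 Hz

1000.0 Hz


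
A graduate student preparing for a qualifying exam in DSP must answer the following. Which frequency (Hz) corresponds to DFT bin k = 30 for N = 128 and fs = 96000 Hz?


Frequency of DFT bin k:
f_k = k * fs / N
    = 30 * 96000 / 128
    = 2880000 / 128
    = 22500.0 Hz

22500.0 Hz


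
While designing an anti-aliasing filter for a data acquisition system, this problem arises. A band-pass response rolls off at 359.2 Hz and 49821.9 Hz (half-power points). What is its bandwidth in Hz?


Bandwidth is the difference of -3dB frequencies:
BW = f_high - f_low
   = 49821.9 - 359.2
   = 49462.7 Hz

49462.7 Hz


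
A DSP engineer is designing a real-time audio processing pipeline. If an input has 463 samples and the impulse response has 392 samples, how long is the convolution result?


Linear convolution output length:
L = N + M - 1
  = 463 + 392 - 1
  = 854 samples

854


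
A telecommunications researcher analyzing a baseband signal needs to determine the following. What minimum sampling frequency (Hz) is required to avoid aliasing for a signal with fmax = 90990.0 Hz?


The Nyquist rate is twice the maximum frequency component.
fs_min = 2 * fmax
      = 2 * 90990.0
      = 181980.0 Hz

181980.0


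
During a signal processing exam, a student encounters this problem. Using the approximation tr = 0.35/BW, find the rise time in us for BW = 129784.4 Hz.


Rise time from bandwidth relationship:
tr = 0.35 / BW
   = 0.35 / 129784.4
   = 2.696780199e-06 s
   = 2.6968 us

2.6968 us


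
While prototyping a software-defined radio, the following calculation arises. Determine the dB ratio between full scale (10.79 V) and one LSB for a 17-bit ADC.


Dynamic range from full-scale to LSB:
V_min = V_max / 2^bits = 10.79 / 2^17
DR = 20 * log10(V_max / V_min)
   = 20 * log10(2^17)
   = 20 * 17 * log10(2)
   = 102.35 dB

102.35 dB


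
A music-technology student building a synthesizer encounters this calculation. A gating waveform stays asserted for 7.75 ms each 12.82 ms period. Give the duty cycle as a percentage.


Duty cycle as a percentage:
DC = (t_on / T) * 100
   = (7.75 / 12.82) * 100
   = 0.604524 * 100
   = 60.45 %

60.45 %


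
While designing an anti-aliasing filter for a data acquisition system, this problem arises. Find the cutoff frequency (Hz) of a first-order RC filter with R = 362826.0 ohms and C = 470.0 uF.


Cutoff frequency of a first-order RC filter:
fc = 1 / (2 * pi * R * C)
C = 470.0 uF = 0.00047 F
fc = 1 / (2 * pi * 362826.0 * 0.00047)
   = 1 / 1071.4604063635
   = 0.000933 Hz

0.000933 Hz


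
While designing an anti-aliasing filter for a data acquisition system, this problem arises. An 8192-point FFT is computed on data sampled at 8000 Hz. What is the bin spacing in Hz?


DFT frequency resolution:
df = fs / N
   = 8000 / 8192
   = 0.9766 Hz

0.9766 Hz


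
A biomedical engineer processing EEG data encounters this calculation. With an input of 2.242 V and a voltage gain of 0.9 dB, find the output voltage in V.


Output voltage from dB gain:
V_out = V_in * 10^(gain_dB / 20)
      = 2.242 * 10^(0.9 / 20)
      = 2.242 * 1.109175
      = 2.4868 V

2.4868 V


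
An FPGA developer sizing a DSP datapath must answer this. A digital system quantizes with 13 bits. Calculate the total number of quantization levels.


Number of quantization levels = 2^N
= 2^13
= 8192

8192


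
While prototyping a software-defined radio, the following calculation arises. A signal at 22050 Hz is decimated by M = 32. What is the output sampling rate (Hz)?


Decimation reduces the sample rate:
fs_out = fs_in / M
       = 22050 / 32
       = 689.0625 Hz

689.0625 Hz


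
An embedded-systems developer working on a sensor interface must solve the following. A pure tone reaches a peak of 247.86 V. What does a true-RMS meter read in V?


RMS voltage for a sinusoidal waveform:
V_rms = V_peak / sqrt(2)
      = 247.86 / 1.414214
      = 175.263 V

175.263 V


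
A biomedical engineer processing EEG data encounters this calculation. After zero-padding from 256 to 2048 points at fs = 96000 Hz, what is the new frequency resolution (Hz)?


Frequency resolution after zero-padding:
N_padded = 256 * 8 = 2048
df = fs / N_padded
   = 96000 / 2048
   = 46.875 Hz

46.875 Hz


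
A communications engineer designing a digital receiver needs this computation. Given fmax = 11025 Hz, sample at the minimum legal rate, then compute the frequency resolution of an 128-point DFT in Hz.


Step 1 — Nyquist sampling rate:
fs = 2 * fmax = 2 * 11025 = 22050 Hz

Step 2 — DFT bin spacing:
df = fs / N = 22050 / 128 = 172.2656 Hz

172.2656 Hz


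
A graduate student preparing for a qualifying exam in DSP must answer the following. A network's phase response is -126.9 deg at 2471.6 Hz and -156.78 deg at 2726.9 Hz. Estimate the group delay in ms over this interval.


Group delay from phase difference:
tau = -d(phi)/d(omega)
d(phi) = -29.88 deg = -0.521504 rad
d(omega) = 2*pi*(2726.9 - 2471.6) = 1604.0972 rad/s
tau = -(-0.521504) / 1604.0972
    = 0.3251 ms

0.3251 ms


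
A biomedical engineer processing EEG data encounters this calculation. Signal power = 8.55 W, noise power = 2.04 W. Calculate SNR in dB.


SNR in decibels:
SNR = 10 * log10(Ps / Pn)
    = 10 * log10(8.55 / 2.04)
    = 10 * log10(4.1912)
    = 10 * 0.6223
    = 6.22 dB

6.22 dB


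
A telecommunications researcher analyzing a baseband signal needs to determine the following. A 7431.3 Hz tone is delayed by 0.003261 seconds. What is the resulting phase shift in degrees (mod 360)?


Phase shift from frequency and time delay:
phi = 360 * f * t_delay
    = 360 * 7431.3 * 0.003261
    = 8724.05 degrees
    mod 360 = 84.05 degrees

84.05 degrees


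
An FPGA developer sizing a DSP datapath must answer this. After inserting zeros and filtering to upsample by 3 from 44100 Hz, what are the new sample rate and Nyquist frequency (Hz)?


Step 1 — output sample rate after interpolation by L:
fs_out = L * fs_in = 3 * 44100 = 132300 Hz

Step 2 — Nyquist frequency of the output stream:
f_Nyq = fs_out / 2 = 132300 / 2 = 66150.0 Hz

fs_out = 132300 Hz; f_Nyquist = 66150.0 Hz


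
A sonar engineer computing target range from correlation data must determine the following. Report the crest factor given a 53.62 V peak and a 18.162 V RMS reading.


Crest factor is the ratio of peak to RMS:
CF = V_peak / V_rms
   = 53.62 / 18.162
   = 2.9523

2.9523


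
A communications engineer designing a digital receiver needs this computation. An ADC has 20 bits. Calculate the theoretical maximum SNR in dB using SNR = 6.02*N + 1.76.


Theoretical SNR for a full-scale sinusoid:
SNR = 6.02 * N + 1.76
    = 6.02 * 20 + 1.76
    = 120.4 + 1.76
    = 122.16 dB

122.16 dB


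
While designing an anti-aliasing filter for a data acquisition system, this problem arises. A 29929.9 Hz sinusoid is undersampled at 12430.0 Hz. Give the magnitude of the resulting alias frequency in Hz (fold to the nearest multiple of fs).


Compute the nearest integer multiple of fs to the signal:
n = round(29929.9 / 12430.0) = 2
f_alias = |29929.9 - 2 * 12430.0|
        = |29929.9 - 24860.0|
        = 5069.9 Hz

5069.9


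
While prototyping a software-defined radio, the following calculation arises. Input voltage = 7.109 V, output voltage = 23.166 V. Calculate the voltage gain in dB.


Voltage gain in dB:
G = 20 * log10(Vout / Vin)
  = 20 * log10(23.166 / 7.109)
  = 20 * log10(3.258686)
  = 20 * 0.513043
  = 10.26 dB

10.26 dB


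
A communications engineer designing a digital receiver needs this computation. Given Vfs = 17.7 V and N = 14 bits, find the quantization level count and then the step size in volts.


Step 1 — number of quantization levels:
L = 2^N = 2^14 = 16384

Step 2 — LSB step size:
delta = Vfs / L
      = 17.7 / 16384
      = 0.00108032 V

Levels = 16384; step size = 0.00108032 V


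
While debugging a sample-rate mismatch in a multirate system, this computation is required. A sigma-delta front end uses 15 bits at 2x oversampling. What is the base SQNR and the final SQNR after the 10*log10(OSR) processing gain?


Step 1 — baseline SQNR at Nyquist:
SQNR_base = 6.02*N + 1.76
          = 6.02*15 + 1.76
          = 92.06 dB

Step 2 — oversampling processing gain:
G = 10*log10(OSR) = 10*log10(2) = 3.01 dB

Step 3 — total:
SQNR_total = 92.06 + 3.01 = 95.07 dB

Base SQNR = 92.06 dB; oversampled SQNR = 95.07 dB


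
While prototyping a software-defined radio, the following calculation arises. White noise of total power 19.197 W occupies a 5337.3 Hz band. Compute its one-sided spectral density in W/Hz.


Power spectral density:
PSD = P / BW
    = 19.197 / 5337.3
    = 0.00359676 W/Hz

0.00359676 W/Hz


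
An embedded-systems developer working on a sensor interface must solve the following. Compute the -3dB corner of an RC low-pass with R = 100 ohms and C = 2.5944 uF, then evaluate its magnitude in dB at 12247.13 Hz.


Step 1 — cutoff frequency:
fc = 1 / (2*pi*R*C)
C = 2.5944 uF = 2.5944e-06 F
fc = 1 / (2*pi*100*2.5944e-06)
   = 613.456 Hz

Step 2 — magnitude at f = 12247.13 Hz:
|H(f)| = 1 / sqrt(1 + (f/fc)^2)
f/fc = 12247.13 / 613.456 = 19.964154
|H| = 1 / sqrt(1 + 398.567445) = 0.0500271
|H|_dB = 20*log10(0.0500271) = -26.02 dB

fc = 613.456 Hz; |H(12247.13 Hz)| = -26.02 dB


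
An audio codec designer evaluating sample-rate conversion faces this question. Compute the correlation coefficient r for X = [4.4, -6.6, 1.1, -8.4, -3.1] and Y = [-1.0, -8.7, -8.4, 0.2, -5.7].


Pearson correlation coefficient (population):
r = cov(X,Y) / (std(X) * std(Y))
Mean X = -2.52, Mean Y = -4.72
Cov(X,Y) = 0.0596
Std(X) = 4.744428, Std(Y) = 3.698324
r = 0.0034

0.0034


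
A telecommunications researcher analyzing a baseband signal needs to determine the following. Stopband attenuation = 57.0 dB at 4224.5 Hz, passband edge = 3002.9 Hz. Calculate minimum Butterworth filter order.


Butterworth filter order formula:
n = log10(10^(A/10) - 1) / (2 * log10(f_stop/f_pass))
10^(57.0/10) - 1 = 501186.2336
f_stop/f_pass = 4224.5 / 3002.9 = 1.4068
n = 19.2263 -> ceil = 20

20


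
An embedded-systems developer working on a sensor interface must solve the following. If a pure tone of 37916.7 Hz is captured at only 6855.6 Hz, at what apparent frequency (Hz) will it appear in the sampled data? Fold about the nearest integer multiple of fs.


Compute the nearest integer multiple of fs to the signal:
n = round(37916.7 / 6855.6) = 6
f_alias = |37916.7 - 6 * 6855.6|
        = |37916.7 - 41133.6|
        = 3216.9 Hz

3216.9


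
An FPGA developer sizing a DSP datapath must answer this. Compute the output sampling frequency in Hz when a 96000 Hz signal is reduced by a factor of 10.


Decimation reduces the sample rate:
fs_out = fs_in / M
       = 96000 / 10
       = 9600.0 Hz

9600.0 Hz


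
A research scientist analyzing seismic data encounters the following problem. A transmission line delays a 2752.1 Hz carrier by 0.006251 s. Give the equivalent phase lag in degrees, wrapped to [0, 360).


Phase shift from frequency and time delay:
phi = 360 * f * t_delay
    = 360 * 2752.1 * 0.006251
    = 6193.22 degrees
    mod 360 = 73.22 degrees

73.22 degrees


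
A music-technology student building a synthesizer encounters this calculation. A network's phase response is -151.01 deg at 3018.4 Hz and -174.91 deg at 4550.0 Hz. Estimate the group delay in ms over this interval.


Group delay from phase difference:
tau = -d(phi)/d(omega)
d(phi) = -23.9 deg = -0.417134 rad
d(omega) = 2*pi*(4550.0 - 3018.4) = 9623.3266 rad/s
tau = -(-0.417134) / 9623.3266
    = 0.0433 ms

0.0433 ms
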